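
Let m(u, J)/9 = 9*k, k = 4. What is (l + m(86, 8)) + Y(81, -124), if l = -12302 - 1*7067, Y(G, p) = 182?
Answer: -18863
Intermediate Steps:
m(u, J) = 324 (m(u, J) = 9*(9*4) = 9*36 = 324)
l = -19369 (l = -12302 - 7067 = -19369)
(l + m(86, 8)) + Y(81, -124) = (-19369 + 324) + 182 = -19045 + 182 = -18863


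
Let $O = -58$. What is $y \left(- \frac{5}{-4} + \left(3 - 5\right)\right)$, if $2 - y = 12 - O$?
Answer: $51$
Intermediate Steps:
$y = -68$ ($y = 2 - \left(12 - -58\right) = 2 - \left(12 + 58\right) = 2 - 70 = -68$)
$y \left(- \frac{5}{-4} + \left(3 - 5\right)\right) = - 68 \left(- \frac{5}{-4} + \left(3 - 5\right)\right) = - 68 \left(\left(-5\right) \left(- \frac{1}{4}\right) + \left(3 - 5\right)\right) = - 68 \left(\frac{5}{4} - 2\right) = \left(-68\right) \left(- \frac{3}{4}\right) = 51$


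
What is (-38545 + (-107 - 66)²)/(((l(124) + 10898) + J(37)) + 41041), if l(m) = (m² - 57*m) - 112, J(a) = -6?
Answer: -2872/20043 ≈ -0.14329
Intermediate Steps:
l(m) = -112 + m² - 57*m
(-38545 + (-107 - 66)²)/(((l(124) + 10898) + J(37)) + 41041) = (-38545 + (-107 - 66)²)/((((-112 + 124² - 57*124) + 10898) - 6) + 41041) = (-38545 + (-173)²)/((((-112 + 15376 - 7068) + 10898) - 6) + 41041) = (-38545 + 29929)/(((8196 + 10898) - 6) + 41041) = -8616/((19094 - 6) + 41041) = -8616/(19088 + 41041) = -8616/60129 = -8616*1/60129 = -2872/20043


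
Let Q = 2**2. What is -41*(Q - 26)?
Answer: 902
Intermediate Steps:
Q = 4
-41*(Q - 26) = -41*(4 - 26) = -41*(-22) = 902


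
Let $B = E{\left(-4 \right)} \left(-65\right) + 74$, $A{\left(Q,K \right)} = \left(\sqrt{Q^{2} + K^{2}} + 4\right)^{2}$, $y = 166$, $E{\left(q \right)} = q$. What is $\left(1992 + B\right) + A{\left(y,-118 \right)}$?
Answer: $43822 + 16 \sqrt{10370} \approx 45451.0$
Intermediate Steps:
$A{\left(Q,K \right)} = \left(4 + \sqrt{K^{2} + Q^{2}}\right)^{2}$ ($A{\left(Q,K \right)} = \left(\sqrt{K^{2} + Q^{2}} + 4\right)^{2} = \left(4 + \sqrt{K^{2} + Q^{2}}\right)^{2}$)
$B = 334$ ($B = \left(-4\right) \left(-65\right) + 74 = 260 + 74 = 334$)
$\left(1992 + B\right) + A{\left(y,-118 \right)} = \left(1992 + 334\right) + \left(4 + \sqrt{\left(-118\right)^{2} + 166^{2}}\right)^{2} = 2326 + \left(4 + \sqrt{13924 + 27556}\right)^{2} = 2326 + \left(4 + \sqrt{41480}\right)^{2} = 2326 + \left(4 + 2 \sqrt{10370}\right)^{2}$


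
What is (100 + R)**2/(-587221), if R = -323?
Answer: -49729/587221 ≈ -0.084685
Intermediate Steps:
(100 + R)**2/(-587221) = (100 - 323)**2/(-587221) = (-223)**2*(-1/587221) = 49729*(-1/587221) = -49729/587221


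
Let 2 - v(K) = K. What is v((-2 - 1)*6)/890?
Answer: 2/89 ≈ 0.022472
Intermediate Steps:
v(K) = 2 - K
v((-2 - 1)*6)/890 = (2 - (-2 - 1)*6)/890 = (2 - (-3)*6)*(1/890) = (2 - 1*(-18))*(1/890) = (2 + 18)*(1/890) = 20*(1/890) = 2/89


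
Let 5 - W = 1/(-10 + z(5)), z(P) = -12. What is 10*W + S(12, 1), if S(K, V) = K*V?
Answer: 687/11 ≈ 62.455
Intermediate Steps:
W = 111/22 (W = 5 - 1/(-10 - 12) = 5 - 1/(-22) = 5 - 1*(-1/22) = 5 + 1/22 = 111/22 ≈ 5.0455)
10*W + S(12, 1) = 10*(111/22) + 12*1 = 555/11 + 12 = 687/11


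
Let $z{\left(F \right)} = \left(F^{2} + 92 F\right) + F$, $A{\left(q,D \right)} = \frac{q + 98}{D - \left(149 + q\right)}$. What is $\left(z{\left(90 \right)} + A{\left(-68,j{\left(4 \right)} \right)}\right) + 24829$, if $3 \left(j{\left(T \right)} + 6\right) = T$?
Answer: $\frac{10613753}{257} \approx 41299.0$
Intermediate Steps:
$j{\left(T \right)} = -6 + \frac{T}{3}$
$A{\left(q,D \right)} = \frac{98 + q}{-149 + D - q}$
$z{\left(F \right)} = F^{2} + 93 F$
$\left(z{\left(90 \right)} + A{\left(-68,j{\left(4 \right)} \right)}\right) + 24829 = \left(90 \left(93 + 90\right) + \frac{-98 - -68}{149 - 68 - \left(-6 + \frac{1}{3} \cdot 4\right)}\right) + 24829 = \left(90 \cdot 183 + \frac{-98 + 68}{149 - 68 - \left(-6 + \frac{4}{3}\right)}\right) + 24829 = \left(16470 + \frac{1}{149 - 68 - - \frac{14}{3}} \left(-30\right)\right) + 24829 = \left(16470 + \frac{1}{149 - 68 + \frac{14}{3}} \left(-30\right)\right) + 24829 = \left(16470 + \frac{1}{\frac{257}{3}} \left(-30\right)\right) + 24829 = \left(16470 + \frac{3}{257} \left(-30\right)\right) + 24829 = \left(16470 - \frac{90}{257}\right) + 24829 = \frac{4232700}{257} + 24829 = \frac{10613753}{257}$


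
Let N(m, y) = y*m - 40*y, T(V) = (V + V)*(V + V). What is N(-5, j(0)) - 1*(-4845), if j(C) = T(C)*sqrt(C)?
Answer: 4845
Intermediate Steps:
T(V) = 4*V**2 (T(V) = (2*V)*(2*V) = 4*V**2)
j(C) = 4*C**(5/2) (j(C) = (4*C**2)*sqrt(C) = 4*C**(5/2))
N(m, y) = -40*y + m*y (N(m, y) = m*y - 40*y = -40*y + m*y)
N(-5, j(0)) - 1*(-4845) = (4*0**(5/2))*(-40 - 5) - 1*(-4845) = (4*0)*(-45) + 4845 = 0*(-45) + 4845 = 0 + 4845 = 4845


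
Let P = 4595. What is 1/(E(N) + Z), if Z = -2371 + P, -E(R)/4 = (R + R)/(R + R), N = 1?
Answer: 1/2220 ≈ 0.00045045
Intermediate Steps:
E(R) = -4 (E(R) = -4*(R + R)/(R + R) = -4*2*R/(2*R) = -4*2*R*1/(2*R) = -4*1 = -4)
Z = 2224 (Z = -2371 + 4595 = 2224)
1/(E(N) + Z) = 1/(-4 + 2224) = 1/2220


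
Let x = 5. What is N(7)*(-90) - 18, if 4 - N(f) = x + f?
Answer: 702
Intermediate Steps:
N(f) = -1 - f (N(f) = 4 - (5 + f) = 4 + (-5 - f) = -1 - f)
N(7)*(-90) - 18 = (-1 - 1*7)*(-90) - 18 = (-1 - 7)*(-90) - 18 = -8*(-90) - 18 = 720 - 18 = 702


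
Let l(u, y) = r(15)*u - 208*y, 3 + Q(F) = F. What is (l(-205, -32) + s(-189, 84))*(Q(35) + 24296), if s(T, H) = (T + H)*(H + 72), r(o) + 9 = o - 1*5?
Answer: -241552712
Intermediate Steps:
r(o) = -14 + o (r(o) = -9 + (o - 1*5) = -9 + (o - 5) = -9 + (-5 + o) = -14 + o)
Q(F) = -3 + F
l(u, y) = u - 208*y (l(u, y) = (-14 + 15)*u - 208*y = 1*u - 208*y = u - 208*y)
s(T, H) = (72 + H)*(H + T) (s(T, H) = (H + T)*(72 + H) = (72 + H)*(H + T))
(l(-205, -32) + s(-189, 84))*(Q(35) + 24296) = ((-205 - 208*(-32)) + (84**2 + 72*84 + 72*(-189) + 84*(-189)))*((-3 + 35) + 24296) = ((-205 + 6656) + (7056 + 6048 - 13608 - 15876))*(32 + 24296) = (6451 - 16380)*24328 = -9929*24328 = -241552712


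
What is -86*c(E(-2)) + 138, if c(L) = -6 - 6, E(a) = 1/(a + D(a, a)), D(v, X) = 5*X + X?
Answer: 1170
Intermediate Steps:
D(v, X) = 6*X
E(a) = 1/(7*a) (E(a) = 1/(a + 6*a) = 1/(7*a))
c(L) = -12
-86*c(E(-2)) + 138 = -86*(-12) + 138 = 1032 + 138 = 1170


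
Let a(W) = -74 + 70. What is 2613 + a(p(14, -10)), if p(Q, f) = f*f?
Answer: 2609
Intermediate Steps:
p(Q, f) = f**2
a(W) = -4
2613 + a(p(14, -10)) = 2613 - 4 = 2609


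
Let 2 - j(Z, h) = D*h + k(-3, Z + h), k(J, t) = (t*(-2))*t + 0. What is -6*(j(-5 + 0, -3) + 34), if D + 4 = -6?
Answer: -804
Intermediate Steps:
D = -10 (D = -4 - 6 = -10)
k(J, t) = -2*t² (k(J, t) = (-2*t)*t + 0 = -2*t² + 0 = -2*t²)
j(Z, h) = 2 + 2*(Z + h)² + 10*h (j(Z, h) = 2 - (-10*h - 2*(Z + h)²) = 2 + (2*(Z + h)² + 10*h) = 2 + 2*(Z + h)² + 10*h)
-6*(j(-5 + 0, -3) + 34) = -6*((2 + 2*((-5 + 0) - 3)² + 10*(-3)) + 34) = -6*((2 + 2*(-5 - 3)² - 30) + 34) = -6*((2 + 2*(-8)² - 30) + 34) = -6*((2 + 2*64 - 30) + 34) = -6*((2 + 128 - 30) + 34) = -6*(100 + 34) = -6*134 = -804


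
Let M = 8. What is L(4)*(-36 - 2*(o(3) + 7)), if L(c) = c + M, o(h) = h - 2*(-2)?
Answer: -768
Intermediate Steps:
o(h) = 4 + h (o(h) = h + 4 = 4 + h)
L(c) = 8 + c (L(c) = c + 8 = 8 + c)
L(4)*(-36 - 2*(o(3) + 7)) = (8 + 4)*(-36 - 2*((4 + 3) + 7)) = 12*(-36 - 2*(7 + 7)) = 12*(-36 - 2*14) = 12*(-36 - 28) = 12*(-64) = -768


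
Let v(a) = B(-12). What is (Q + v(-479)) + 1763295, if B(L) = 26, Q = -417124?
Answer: 1346197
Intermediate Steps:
v(a) = 26
(Q + v(-479)) + 1763295 = (-417124 + 26) + 1763295 = -417098 + 1763295 = 1346197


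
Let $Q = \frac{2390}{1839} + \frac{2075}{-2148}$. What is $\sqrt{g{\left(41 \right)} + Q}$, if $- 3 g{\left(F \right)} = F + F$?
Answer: $\frac{i \sqrt{1300308511619}}{219454} \approx 5.1961 i$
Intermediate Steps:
$g{\left(F \right)} = - \frac{2 F}{3}$ ($g{\left(F \right)} = - \frac{F + F}{3} = - \frac{2 F}{3}$)
$Q = \frac{439265}{1316724}$ ($Q = 2390 \cdot \frac{1}{1839} + 2075 \left(- \frac{1}{2148}\right) = \frac{2390}{1839} - \frac{2075}{2148} = \frac{439265}{1316724} \approx 0.3336$)
$\sqrt{g{\left(41 \right)} + Q} = \sqrt{\left(- \frac{2}{3}\right) 41 + \frac{439265}{1316724}} = \sqrt{- \frac{82}{3} + \frac{439265}{1316724}} = \sqrt{- \frac{11850397}{438908}} = \frac{i \sqrt{1300308511619}}{219454}$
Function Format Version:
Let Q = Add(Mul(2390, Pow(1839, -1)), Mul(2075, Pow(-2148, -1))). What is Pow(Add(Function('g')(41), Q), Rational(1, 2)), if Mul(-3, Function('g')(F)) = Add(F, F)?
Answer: Mul(Rational(1, 219454), I, Pow(1300308511619, Rational(1, 2))) ≈ Mul(5.1961, I)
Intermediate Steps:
Function('g')(F) = Mul(Rational(-2, 3), F) (Function('g')(F) = Mul(Rational(-1, 3), Add(F, F)) = Mul(Rational(-1, 3), Mul(2, F)) = Mul(Rational(-2, 3), F))
Q = Rational(439265, 1316724) (Q = Add(Mul(2390, Rational(1, 1839)), Mul(2075, Rational(-1, 2148))) = Add(Rational(2390, 1839), Rational(-2075, 2148)) = Rational(439265, 1316724) ≈ 0.33360)
Pow(Add(Function('g')(41), Q), Rational(1, 2)) = Pow(Add(Mul(Rational(-2, 3), 41), Rational(439265, 1316724)), Rational(1, 2)) = Pow(Add(Rational(-82, 3), Rational(439265, 1316724)), Rational(1, 2)) = Pow(Rational(-11850397, 438908), Rational(1, 2)) = Mul(Rational(1, 219454), I, Pow(1300308511619, Rational(1, 2)))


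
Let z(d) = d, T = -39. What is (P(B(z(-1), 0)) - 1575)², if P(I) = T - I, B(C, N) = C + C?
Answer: 2598544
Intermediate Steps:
B(C, N) = 2*C
P(I) = -39 - I
(P(B(z(-1), 0)) - 1575)² = ((-39 - 2*(-1)) - 1575)² = ((-39 - 1*(-2)) - 1575)² = ((-39 + 2) - 1575)² = (-37 - 1575)² = (-1612)² = 2598544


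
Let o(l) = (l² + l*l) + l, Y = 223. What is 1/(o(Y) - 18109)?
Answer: 1/81572 ≈ 1.2259e-5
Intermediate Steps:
o(l) = l + 2*l² (o(l) = (l² + l²) + l = 2*l² + l = l + 2*l²)
1/(o(Y) - 18109) = 1/(223*(1 + 2*223) - 18109) = 1/(223*(1 + 446) - 18109) = 1/(223*447 - 18109) = 1/(99681 - 18109) = 1/81572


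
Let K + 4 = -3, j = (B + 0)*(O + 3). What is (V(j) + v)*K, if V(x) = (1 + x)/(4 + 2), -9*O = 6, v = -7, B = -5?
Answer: 553/9 ≈ 61.444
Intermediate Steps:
O = -2/3 (O = -1/9*6 = -2/3 ≈ -0.66667)
j = -35/3 (j = (-5 + 0)*(-2/3 + 3) = -5*7/3 = -35/3 ≈ -11.667)
V(x) = 1/6 + x/6 (V(x) = (1 + x)/6 = (1 + x)*(1/6) = 1/6 + x/6)
K = -7 (K = -4 - 3 = -7)
(V(j) + v)*K = ((1/6 + (1/6)*(-35/3)) - 7)*(-7) = ((1/6 - 35/18) - 7)*(-7) = (-16/9 - 7)*(-7) = -79/9*(-7) = 553/9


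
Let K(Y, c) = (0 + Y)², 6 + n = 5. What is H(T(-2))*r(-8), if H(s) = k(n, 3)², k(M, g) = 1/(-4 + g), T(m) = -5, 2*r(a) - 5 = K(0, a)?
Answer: 5/2 ≈ 2.5000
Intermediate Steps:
n = -1 (n = -6 + 5 = -1)
K(Y, c) = Y²
r(a) = 5/2 (r(a) = 5/2 + (½)*0² = 5/2 + (½)*0 = 5/2 + 0 = 5/2)
H(s) = 1 (H(s) = (1/(-4 + 3))² = (1/(-1))² = (-1)² = 1)
H(T(-2))*r(-8) = 1*(5/2) = 5/2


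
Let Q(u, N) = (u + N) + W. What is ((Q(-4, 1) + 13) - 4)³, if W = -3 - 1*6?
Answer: -27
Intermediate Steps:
W = -9 (W = -3 - 6 = -9)
Q(u, N) = -9 + N + u (Q(u, N) = (u + N) - 9 = (N + u) - 9 = -9 + N + u)
((Q(-4, 1) + 13) - 4)³ = (((-9 + 1 - 4) + 13) - 4)³ = ((-12 + 13) - 4)³ = (1 - 4)³ = (-3)³ = -27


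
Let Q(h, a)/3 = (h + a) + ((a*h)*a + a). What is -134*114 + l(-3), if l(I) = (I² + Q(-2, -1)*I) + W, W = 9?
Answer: -15204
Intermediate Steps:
Q(h, a) = 3*h + 6*a + 3*h*a² (Q(h, a) = 3*((h + a) + ((a*h)*a + a)) = 3*((a + h) + (h*a² + a)) = 3*((a + h) + (a + h*a²)) = 3*(h + 2*a + h*a²) = 3*h + 6*a + 3*h*a²)
l(I) = 9 + I² - 18*I (l(I) = (I² + (3*(-2) + 6*(-1) + 3*(-2)*(-1)²)*I) + 9 = (I² + (-6 - 6 + 3*(-2)*1)*I) + 9 = (I² + (-6 - 6 - 6)*I) + 9 = (I² - 18*I) + 9 = 9 + I² - 18*I)
-134*114 + l(-3) = -134*114 + (9 + (-3)² - 18*(-3)) = -15276 + (9 + 9 + 54) = -15276 + 72 = -15204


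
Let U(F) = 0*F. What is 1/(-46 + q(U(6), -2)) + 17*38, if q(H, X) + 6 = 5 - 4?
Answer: 32945/51 ≈ 645.98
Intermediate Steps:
U(F) = 0
q(H, X) = -5 (q(H, X) = -6 + (5 - 4) = -6 + 1 = -5)
1/(-46 + q(U(6), -2)) + 17*38 = 1/(-46 - 5) + 17*38 = 1/(-51) + 646 = -1/51 + 646 = 32945/51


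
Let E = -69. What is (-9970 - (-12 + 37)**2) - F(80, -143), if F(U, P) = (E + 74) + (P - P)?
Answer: -10600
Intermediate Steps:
F(U, P) = 5 (F(U, P) = (-69 + 74) + (P - P) = 5 + 0 = 5)
(-9970 - (-12 + 37)**2) - F(80, -143) = (-9970 - (-12 + 37)**2) - 1*5 = (-9970 - 1*25**2) - 5 = (-9970 - 1*625) - 5 = (-9970 - 625) - 5 = -10595 - 5 = -10600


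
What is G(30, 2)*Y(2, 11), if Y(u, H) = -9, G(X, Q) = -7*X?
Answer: 1890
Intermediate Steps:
G(30, 2)*Y(2, 11) = -7*30*(-9) = -210*(-9) = 1890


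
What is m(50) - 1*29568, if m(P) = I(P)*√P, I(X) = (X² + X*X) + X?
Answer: -29568 + 25250*√2 ≈ 6140.9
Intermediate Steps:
I(X) = X + 2*X² (I(X) = (X² + X²) + X = 2*X² + X = X + 2*X²)
m(P) = P^(3/2)*(1 + 2*P) (m(P) = (P*(1 + 2*P))*√P = P^(3/2)*(1 + 2*P))
m(50) - 1*29568 = 50^(3/2)*(1 + 2*50) - 1*29568 = (250*√2)*(1 + 100) - 29568 = (250*√2)*101 - 29568 = 25250*√2 - 29568 = -29568 + 25250*√2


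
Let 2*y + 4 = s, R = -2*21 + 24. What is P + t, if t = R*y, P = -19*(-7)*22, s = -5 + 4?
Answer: 2971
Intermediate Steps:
s = -1
P = 2926 (P = 133*22 = 2926)
R = -18 (R = -42 + 24 = -18)
y = -5/2 (y = -2 + (½)*(-1) = -2 - ½ = -5/2 ≈ -2.5000)
t = 45 (t = -18*(-5/2) = 45)
P + t = 2926 + 45 = 2971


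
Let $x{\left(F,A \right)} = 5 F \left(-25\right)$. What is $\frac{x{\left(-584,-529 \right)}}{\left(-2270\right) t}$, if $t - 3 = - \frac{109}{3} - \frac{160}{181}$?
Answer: $\frac{198195}{210883} \approx 0.93983$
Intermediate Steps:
$x{\left(F,A \right)} = - 125 F$
$t = - \frac{18580}{543}$ ($t = 3 - \left(\frac{109}{3} + \frac{160}{181}\right) = 3 - \frac{20209}{543} = - \frac{18580}{543} \approx -34.217$)
$\frac{x{\left(-584,-529 \right)}}{\left(-2270\right) t} = \frac{\left(-125\right) \left(-584\right)}{\left(-2270\right) \left(- \frac{18580}{543}\right)} = \frac{73000}{\frac{42176600}{543}} = 73000 \cdot \frac{543}{42176600} = \frac{198195}{210883}$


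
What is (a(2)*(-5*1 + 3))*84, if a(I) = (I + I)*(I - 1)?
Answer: -672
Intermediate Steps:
a(I) = 2*I*(-1 + I) (a(I) = (2*I)*(-1 + I) = 2*I*(-1 + I))
(a(2)*(-5*1 + 3))*84 = ((2*2*(-1 + 2))*(-5*1 + 3))*84 = ((2*2*1)*(-5 + 3))*84 = (4*(-2))*84 = -8*84 = -672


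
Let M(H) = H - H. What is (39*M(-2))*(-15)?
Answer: 0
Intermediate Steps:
M(H) = 0
(39*M(-2))*(-15) = (39*0)*(-15) = 0*(-15) = 0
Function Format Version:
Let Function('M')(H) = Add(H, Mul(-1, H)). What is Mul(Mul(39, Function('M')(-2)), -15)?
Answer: 0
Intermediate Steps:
Function('M')(H) = 0
Mul(Mul(39, Function('M')(-2)), -15) = Mul(Mul(39, 0), -15) = Mul(0, -15) = 0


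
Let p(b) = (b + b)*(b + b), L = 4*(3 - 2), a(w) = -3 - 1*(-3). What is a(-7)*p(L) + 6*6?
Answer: 36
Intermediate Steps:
a(w) = 0 (a(w) = -3 + 3 = 0)
L = 4 (L = 4*1 = 4)
p(b) = 4*b² (p(b) = (2*b)*(2*b) = 4*b²)
a(-7)*p(L) + 6*6 = 0*(4*4²) + 6*6 = 0*(4*16) + 36 = 0*64 + 36 = 0 + 36 = 36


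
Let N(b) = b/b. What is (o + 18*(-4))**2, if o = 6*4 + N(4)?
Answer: 2209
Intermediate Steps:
N(b) = 1
o = 25 (o = 6*4 + 1 = 24 + 1 = 25)
(o + 18*(-4))**2 = (25 + 18*(-4))**2 = (25 - 72)**2 = (-47)**2 = 2209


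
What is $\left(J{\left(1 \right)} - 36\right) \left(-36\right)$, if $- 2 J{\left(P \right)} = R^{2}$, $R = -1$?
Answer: $1314$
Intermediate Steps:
$J{\left(P \right)} = - \frac{1}{2}$ ($J{\left(P \right)} = - \frac{\left(-1\right)^{2}}{2} = \left(- \frac{1}{2}\right) 1 = - \frac{1}{2}$)
$\left(J{\left(1 \right)} - 36\right) \left(-36\right) = \left(- \frac{1}{2} - 36\right) \left(-36\right) = \left(- \frac{73}{2}\right) \left(-36\right) = 1314$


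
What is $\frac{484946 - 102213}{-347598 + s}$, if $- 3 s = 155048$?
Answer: $- \frac{1148199}{1197842} \approx -0.95856$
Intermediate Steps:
$s = - \frac{155048}{3}$ ($s = \left(- \frac{1}{3}\right) 155048 = - \frac{155048}{3} \approx -51683.0$)
$\frac{484946 - 102213}{-347598 + s} = \frac{484946 - 102213}{-347598 - \frac{155048}{3}} = \frac{382733}{- \frac{1197842}{3}} = 382733 \left(- \frac{3}{1197842}\right) = - \frac{1148199}{1197842}$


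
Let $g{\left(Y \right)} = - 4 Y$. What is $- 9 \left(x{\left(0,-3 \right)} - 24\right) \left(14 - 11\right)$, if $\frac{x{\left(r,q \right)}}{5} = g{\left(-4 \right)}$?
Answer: $-1512$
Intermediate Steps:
$x{\left(r,q \right)} = 80$ ($x{\left(r,q \right)} = 5 \left(\left(-4\right) \left(-4\right)\right) = 5 \cdot 16 = 80$)
$- 9 \left(x{\left(0,-3 \right)} - 24\right) \left(14 - 11\right) = - 9 \left(80 - 24\right) \left(14 - 11\right) = \left(-9\right) 56 \left(14 - 11\right) = \left(-504\right) 3 = -1512$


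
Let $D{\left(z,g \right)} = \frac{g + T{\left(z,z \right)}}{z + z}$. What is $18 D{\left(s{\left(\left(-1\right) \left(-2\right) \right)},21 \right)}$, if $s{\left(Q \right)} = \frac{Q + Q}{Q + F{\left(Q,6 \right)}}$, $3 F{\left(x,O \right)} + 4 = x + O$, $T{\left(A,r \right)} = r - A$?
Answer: $\frac{315}{2} \approx 157.5$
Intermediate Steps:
$F{\left(x,O \right)} = - \frac{4}{3} + \frac{O}{3} + \frac{x}{3}$ ($F{\left(x,O \right)} = - \frac{4}{3} + \frac{x + O}{3} = - \frac{4}{3} + \frac{O + x}{3} = - \frac{4}{3} + \left(\frac{O}{3} + \frac{x}{3}\right) = - \frac{4}{3} + \frac{O}{3} + \frac{x}{3}$)
$s{\left(Q \right)} = \frac{2 Q}{\frac{2}{3} + \frac{4 Q}{3}}$ ($s{\left(Q \right)} = \frac{Q + Q}{Q + \left(- \frac{4}{3} + \frac{1}{3} \cdot 6 + \frac{Q}{3}\right)} = \frac{2 Q}{Q + \left(- \frac{4}{3} + 2 + \frac{Q}{3}\right)} = \frac{2 Q}{Q + \left(\frac{2}{3} + \frac{Q}{3}\right)} = \frac{2 Q}{\frac{2}{3} + \frac{4 Q}{3}}$)
$D{\left(z,g \right)} = \frac{g}{2 z}$ ($D{\left(z,g \right)} = \frac{g + \left(z - z\right)}{z + z} = \frac{g + 0}{2 z} = g \frac{1}{2 z} = \frac{g}{2 z}$)
$18 D{\left(s{\left(\left(-1\right) \left(-2\right) \right)},21 \right)} = 18 \cdot \frac{1}{2} \cdot 21 \frac{1}{3 \left(\left(-1\right) \left(-2\right)\right) \frac{1}{1 + 2 \left(\left(-1\right) \left(-2\right)\right)}} = 18 \cdot \frac{1}{2} \cdot 21 \frac{1}{3 \cdot 2 \frac{1}{1 + 2 \cdot 2}} = 18 \cdot \frac{1}{2} \cdot 21 \frac{1}{3 \cdot 2 \frac{1}{1 + 4}} = 18 \cdot \frac{1}{2} \cdot 21 \frac{1}{3 \cdot 2 \cdot \frac{1}{5}} = 18 \cdot \frac{1}{2} \cdot 21 \frac{1}{\frac{6}{5}} = 18 \cdot \frac{1}{2} \cdot 21 \cdot \frac{5}{6} = 18 \cdot \frac{35}{4} = \frac{315}{2}$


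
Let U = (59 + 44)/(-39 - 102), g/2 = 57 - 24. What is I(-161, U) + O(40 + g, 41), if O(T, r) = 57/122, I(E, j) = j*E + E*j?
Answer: 4054289/17202 ≈ 235.69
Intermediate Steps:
g = 66 (g = 2*(57 - 24) = 2*33 = 66)
U = -103/141 (U = 103/(-141) = 103*(-1/141) = -103/141 ≈ -0.73050)
I(E, j) = 2*E*j (I(E, j) = E*j + E*j = 2*E*j)
O(T, r) = 57/122 (O(T, r) = 57*(1/122) = 57/122)
I(-161, U) + O(40 + g, 41) = 2*(-161)*(-103/141) + 57/122 = 33166/141 + 57/122 = 4054289/17202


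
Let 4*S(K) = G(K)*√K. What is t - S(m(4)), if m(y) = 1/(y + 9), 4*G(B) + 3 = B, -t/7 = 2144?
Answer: -15008 + 19*√13/1352 ≈ -15008.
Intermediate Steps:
t = -15008 (t = -7*2144 = -15008)
G(B) = -¾ + B/4
m(y) = 1/(9 + y)
S(K) = √K*(-¾ + K/4)/4 (S(K) = ((-¾ + K/4)*√K)/4 = (√K*(-¾ + K/4))/4 = √K*(-¾ + K/4)/4)
t - S(m(4)) = -15008 - √(1/(9 + 4))*(-3 + 1/(9 + 4))/16 = -15008 - √(1/13)*(-3 + 1/13)/16 = -15008 - √13/13*(-38)/(16*13) = -15008 - (-19)*√13/1352 = -15008 + 19*√13/1352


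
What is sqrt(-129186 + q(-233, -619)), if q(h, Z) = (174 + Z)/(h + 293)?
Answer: I*sqrt(4650963)/6 ≈ 359.44*I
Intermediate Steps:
q(h, Z) = (174 + Z)/(293 + h)
sqrt(-129186 + q(-233, -619)) = sqrt(-129186 + (174 - 619)/(293 - 233)) = sqrt(-129186 - 445/60) = sqrt(-129186 + (1/60)*(-445)) = sqrt(-129186 - 89/12) = sqrt(-1550321/12) = I*sqrt(4650963)/6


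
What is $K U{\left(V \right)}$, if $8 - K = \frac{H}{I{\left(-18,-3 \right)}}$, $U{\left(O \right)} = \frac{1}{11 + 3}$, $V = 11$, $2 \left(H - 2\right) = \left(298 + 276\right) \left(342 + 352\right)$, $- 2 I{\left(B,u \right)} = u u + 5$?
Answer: $\frac{99618}{49} \approx 2033.0$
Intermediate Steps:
$I{\left(B,u \right)} = - \frac{5}{2} - \frac{u^{2}}{2}$ ($I{\left(B,u \right)} = - \frac{u u + 5}{2} = - \frac{u^{2} + 5}{2} = - \frac{5 + u^{2}}{2} = - \frac{5}{2} - \frac{u^{2}}{2}$)
$H = 199180$ ($H = 2 + \frac{\left(298 + 276\right) \left(342 + 352\right)}{2} = 2 + \frac{574 \cdot 694}{2} = 2 + \frac{1}{2} \cdot 398356 = 2 + 199178 = 199180$)
$U{\left(O \right)} = \frac{1}{14}$
$K = \frac{199236}{7}$ ($K = 8 - \frac{199180}{- \frac{5}{2} - \frac{\left(-3\right)^{2}}{2}} = 8 - \frac{199180}{- \frac{5}{2} - \frac{9}{2}} = 8 - \frac{199180}{-7} = 8 - 199180 \left(- \frac{1}{7}\right) = 8 - - \frac{199180}{7} = 8 + \frac{199180}{7} = \frac{199236}{7} \approx 28462.0$)
$K U{\left(V \right)} = \frac{199236}{7} \cdot \frac{1}{14} = \frac{99618}{49}$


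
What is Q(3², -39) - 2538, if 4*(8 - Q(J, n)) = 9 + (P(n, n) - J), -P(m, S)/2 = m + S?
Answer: -2569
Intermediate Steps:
P(m, S) = -2*S - 2*m (P(m, S) = -2*(m + S) = -2*(S + m) = -2*S - 2*m)
Q(J, n) = 23/4 + n + J/4 (Q(J, n) = 8 - (9 + ((-2*n - 2*n) - J))/4 = 8 - (9 + (-4*n - J))/4 = 8 - (9 + (-J - 4*n))/4 = 8 - (9 - J - 4*n)/4 = 8 + (-9/4 + n + J/4) = 23/4 + n + J/4)
Q(3², -39) - 2538 = (23/4 - 39 + (¼)*3²) - 2538 = (23/4 - 39 + (¼)*9) - 2538 = (23/4 - 39 + 9/4) - 2538 = -31 - 2538 = -2569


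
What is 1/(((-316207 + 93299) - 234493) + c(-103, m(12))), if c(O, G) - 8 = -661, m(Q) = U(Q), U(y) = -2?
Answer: -1/458054 ≈ -2.1831e-6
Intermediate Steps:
m(Q) = -2
c(O, G) = -653 (c(O, G) = 8 - 661 = -653)
1/(((-316207 + 93299) - 234493) + c(-103, m(12))) = 1/(((-316207 + 93299) - 234493) - 653) = 1/((-222908 - 234493) - 653) = 1/(-457401 - 653) = 1/(-458054) = -1/458054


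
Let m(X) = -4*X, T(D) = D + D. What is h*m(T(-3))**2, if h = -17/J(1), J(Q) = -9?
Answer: 1088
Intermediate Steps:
T(D) = 2*D
h = 17/9 (h = -17/(-9) = -17*(-1/9) = 17/9 ≈ 1.8889)
h*m(T(-3))**2 = 17*(-8*(-3))**2/9 = 17*(-4*(-6))**2/9 = (17/9)*24**2 = (17/9)*576 = 1088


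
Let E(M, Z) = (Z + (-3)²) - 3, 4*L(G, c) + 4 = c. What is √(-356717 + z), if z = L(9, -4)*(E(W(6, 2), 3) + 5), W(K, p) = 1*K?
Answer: I*√356745 ≈ 597.28*I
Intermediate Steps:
L(G, c) = -1 + c/4
W(K, p) = K
E(M, Z) = 6 + Z (E(M, Z) = (Z + 9) - 3 = (9 + Z) - 3 = 6 + Z)
z = -28 (z = (-1 + (¼)*(-4))*((6 + 3) + 5) = (-1 - 1)*(9 + 5) = -2*14 = -28)
√(-356717 + z) = √(-356717 - 28) = √(-356745) = I*√356745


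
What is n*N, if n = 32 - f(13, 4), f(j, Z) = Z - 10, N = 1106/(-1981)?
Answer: -6004/283 ≈ -21.216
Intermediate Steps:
N = -158/283 (N = 1106*(-1/1981) = -158/283 ≈ -0.55830)
f(j, Z) = -10 + Z
n = 38 (n = 32 - (-10 + 4) = 32 - 1*(-6) = 32 + 6 = 38)
n*N = 38*(-158/283) = -6004/283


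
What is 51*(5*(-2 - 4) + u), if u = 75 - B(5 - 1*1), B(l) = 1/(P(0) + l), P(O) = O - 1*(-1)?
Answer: 11424/5 ≈ 2284.8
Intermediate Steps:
P(O) = 1 + O (P(O) = O + 1 = 1 + O)
B(l) = 1/(1 + l) (B(l) = 1/((1 + 0) + l) = 1/(1 + l))
u = 374/5 (u = 75 - 1/(1 + (5 - 1*1)) = 75 - 1/(1 + (5 - 1)) = 75 - 1/(1 + 4) = 75 - 1/5 = 374/5 ≈ 74.800)
51*(5*(-2 - 4) + u) = 51*(5*(-2 - 4) + 374/5) = 51*(5*(-6) + 374/5) = 51*(-30 + 374/5) = 51*(224/5) = 11424/5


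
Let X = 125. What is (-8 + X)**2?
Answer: 13689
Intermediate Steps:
(-8 + X)**2 = (-8 + 125)**2 = 117**2 = 13689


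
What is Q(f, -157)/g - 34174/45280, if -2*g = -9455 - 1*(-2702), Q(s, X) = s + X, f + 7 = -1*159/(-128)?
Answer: -491032739/611551680 ≈ -0.80293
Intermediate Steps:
f = -737/128 (f = -7 - 1*159/(-128) = -7 - 159*(-1/128) = -7 + 159/128 = -737/128 ≈ -5.7578)
Q(s, X) = X + s
g = 6753/2 (g = -(-9455 - 1*(-2702))/2 = -(-9455 + 2702)/2 = -½*(-6753) = 6753/2 ≈ 3376.5)
Q(f, -157)/g - 34174/45280 = (-157 - 737/128)/(6753/2) - 34174/45280 = -20833/128*2/6753 - 34174*1/45280 = -20833/432192 - 17087/22640 = -491032739/611551680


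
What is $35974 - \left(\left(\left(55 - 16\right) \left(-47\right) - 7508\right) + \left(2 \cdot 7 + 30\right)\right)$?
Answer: $45271$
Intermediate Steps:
$35974 - \left(\left(\left(55 - 16\right) \left(-47\right) - 7508\right) + \left(2 \cdot 7 + 30\right)\right) = 35974 - \left(\left(39 \left(-47\right) - 7508\right) + \left(14 + 30\right)\right) = 35974 - \left(\left(-1833 - 7508\right) + 44\right) = 35974 - \left(-9341 + 44\right) = 35974 - -9297 = 35974 + 9297 = 45271$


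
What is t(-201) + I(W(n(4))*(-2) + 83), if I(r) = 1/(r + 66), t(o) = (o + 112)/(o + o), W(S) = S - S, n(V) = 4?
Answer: 13663/59898 ≈ 0.22810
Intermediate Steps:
W(S) = 0
t(o) = (112 + o)/(2*o) (t(o) = (112 + o)/((2*o)) = (112 + o)*(1/(2*o)) = (112 + o)/(2*o))
I(r) = 1/(66 + r)
t(-201) + I(W(n(4))*(-2) + 83) = (½)*(112 - 201)/(-201) + 1/(66 + (0*(-2) + 83)) = (½)*(-1/201)*(-89) + 1/(66 + (0 + 83)) = 89/402 + 1/(66 + 83) = 89/402 + 1/149 = 13663/59898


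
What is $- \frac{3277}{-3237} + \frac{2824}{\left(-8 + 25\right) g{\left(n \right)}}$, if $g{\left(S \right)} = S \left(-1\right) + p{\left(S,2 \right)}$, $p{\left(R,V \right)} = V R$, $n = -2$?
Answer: $- \frac{4514935}{55029} \approx -82.047$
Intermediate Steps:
$p{\left(R,V \right)} = R V$
$g{\left(S \right)} = S$ ($g{\left(S \right)} = S \left(-1\right) + S 2 = - S + 2 S = S$)
$- \frac{3277}{-3237} + \frac{2824}{\left(-8 + 25\right) g{\left(n \right)}} = - \frac{3277}{-3237} + \frac{2824}{\left(-8 + 25\right) \left(-2\right)} = \left(-3277\right) \left(- \frac{1}{3237}\right) + \frac{2824}{17 \left(-2\right)} = \frac{3277}{3237} + \frac{2824}{-34} = \frac{3277}{3237} + 2824 \left(- \frac{1}{34}\right) = \frac{3277}{3237} - \frac{1412}{17} = - \frac{4514935}{55029}$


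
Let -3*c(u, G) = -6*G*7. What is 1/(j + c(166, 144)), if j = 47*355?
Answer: 1/18701 ≈ 5.3473e-5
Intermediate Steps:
c(u, G) = 14*G (c(u, G) = -(-6*G)*7/3 = -(-14)*G = 14*G)
j = 16685
1/(j + c(166, 144)) = 1/(16685 + 14*144) = 1/(16685 + 2016) = 1/18701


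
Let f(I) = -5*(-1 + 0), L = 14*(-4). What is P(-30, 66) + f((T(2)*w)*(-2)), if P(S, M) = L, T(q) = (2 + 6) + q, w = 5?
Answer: -51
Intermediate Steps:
T(q) = 8 + q
L = -56
f(I) = 5 (f(I) = -5*(-1) = 5)
P(S, M) = -56
P(-30, 66) + f((T(2)*w)*(-2)) = -56 + 5 = -51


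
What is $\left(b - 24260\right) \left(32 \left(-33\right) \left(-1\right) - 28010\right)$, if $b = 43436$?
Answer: $-516869904$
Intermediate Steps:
$\left(b - 24260\right) \left(32 \left(-33\right) \left(-1\right) - 28010\right) = \left(43436 - 24260\right) \left(32 \left(-33\right) \left(-1\right) - 28010\right) = 19176 \left(\left(-1056\right) \left(-1\right) - 28010\right) = 19176 \left(1056 - 28010\right) = 19176 \left(-26954\right) = -516869904$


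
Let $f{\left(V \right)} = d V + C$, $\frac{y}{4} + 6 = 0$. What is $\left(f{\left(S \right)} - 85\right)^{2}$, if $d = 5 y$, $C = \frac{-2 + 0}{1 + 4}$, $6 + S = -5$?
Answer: $\frac{38105929}{25} \approx 1.5242 \cdot 10^{6}$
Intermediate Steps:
$y = -24$ ($y = -24 + 4 \cdot 0 = -24 + 0 = -24$)
$S = -11$ ($S = -6 - 5 = -11$)
$C = - \frac{2}{5} \approx -0.4$
$d = -120$ ($d = 5 \left(-24\right) = -120$)
$f{\left(V \right)} = - \frac{2}{5} - 120 V$ ($f{\left(V \right)} = - 120 V - \frac{2}{5} = - \frac{2}{5} - 120 V$)
$\left(f{\left(S \right)} - 85\right)^{2} = \left(\left(- \frac{2}{5} - -1320\right) - 85\right)^{2} = \left(\left(- \frac{2}{5} + 1320\right) - 85\right)^{2} = \left(\frac{6598}{5} - 85\right)^{2} = \left(\frac{6173}{5}\right)^{2} = \frac{38105929}{25}$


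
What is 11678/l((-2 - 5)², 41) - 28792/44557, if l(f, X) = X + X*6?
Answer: 512073342/12787859 ≈ 40.044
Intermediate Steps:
l(f, X) = 7*X (l(f, X) = X + 6*X = 7*X)
11678/l((-2 - 5)², 41) - 28792/44557 = 11678/((7*41)) - 28792/44557 = 11678/287 - 28792*1/44557 = 11678*(1/287) - 28792/44557 = 11678/287 - 28792/44557 = 512073342/12787859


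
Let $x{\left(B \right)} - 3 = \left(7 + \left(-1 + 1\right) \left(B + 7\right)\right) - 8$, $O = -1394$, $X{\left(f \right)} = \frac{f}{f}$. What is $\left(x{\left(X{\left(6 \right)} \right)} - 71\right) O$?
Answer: $96186$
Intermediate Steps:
$X{\left(f \right)} = 1$
$x{\left(B \right)} = 2$ ($x{\left(B \right)} = 3 + \left(\left(7 + \left(-1 + 1\right) \left(B + 7\right)\right) - 8\right) = 3 + \left(\left(7 + 0 \left(7 + B\right)\right) - 8\right) = 3 + \left(\left(7 + 0\right) - 8\right) = 3 + \left(7 - 8\right) = 3 - 1 = 2$)
$\left(x{\left(X{\left(6 \right)} \right)} - 71\right) O = \left(2 - 71\right) \left(-1394\right) = \left(-69\right) \left(-1394\right) = 96186$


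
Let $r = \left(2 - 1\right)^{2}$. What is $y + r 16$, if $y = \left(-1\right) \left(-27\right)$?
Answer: $43$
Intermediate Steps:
$r = 1$ ($r = 1^{2} = 1$)
$y = 27$
$y + r 16 = 27 + 1 \cdot 16 = 27 + 16 = 43$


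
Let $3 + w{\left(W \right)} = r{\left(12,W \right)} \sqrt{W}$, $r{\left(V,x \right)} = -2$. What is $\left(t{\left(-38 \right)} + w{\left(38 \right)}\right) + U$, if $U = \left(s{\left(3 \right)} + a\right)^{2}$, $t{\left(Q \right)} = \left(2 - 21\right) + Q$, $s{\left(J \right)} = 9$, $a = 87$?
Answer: $9156 - 2 \sqrt{38} \approx 9143.7$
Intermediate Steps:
$w{\left(W \right)} = -3 - 2 \sqrt{W}$
$t{\left(Q \right)} = -19 + Q$
$U = 9216$ ($U = \left(9 + 87\right)^{2} = 96^{2} = 9216$)
$\left(t{\left(-38 \right)} + w{\left(38 \right)}\right) + U = \left(\left(-19 - 38\right) - \left(3 + 2 \sqrt{38}\right)\right) + 9216 = \left(-57 - \left(3 + 2 \sqrt{38}\right)\right) + 9216 = \left(-60 - 2 \sqrt{38}\right) + 9216 = 9156 - 2 \sqrt{38}$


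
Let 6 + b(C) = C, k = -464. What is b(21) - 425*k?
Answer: 197215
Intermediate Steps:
b(C) = -6 + C
b(21) - 425*k = (-6 + 21) - 425*(-464) = 15 + 197200 = 197215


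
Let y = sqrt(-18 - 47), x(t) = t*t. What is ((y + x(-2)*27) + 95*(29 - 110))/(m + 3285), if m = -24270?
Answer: 2529/6995 - I*sqrt(65)/20985 ≈ 0.36154 - 0.00038419*I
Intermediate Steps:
x(t) = t**2
y = I*sqrt(65) (y = sqrt(-65) = I*sqrt(65) ≈ 8.0623*I)
((y + x(-2)*27) + 95*(29 - 110))/(m + 3285) = ((I*sqrt(65) + (-2)**2*27) + 95*(29 - 110))/(-24270 + 3285) = ((I*sqrt(65) + 4*27) + 95*(-81))/(-20985) = ((I*sqrt(65) + 108) - 7695)*(-1/20985) = ((108 + I*sqrt(65)) - 7695)*(-1/20985) = (-7587 + I*sqrt(65))*(-1/20985) = 2529/6995 - I*sqrt(65)/20985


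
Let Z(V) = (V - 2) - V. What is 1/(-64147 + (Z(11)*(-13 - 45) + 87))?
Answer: -1/63944 ≈ -1.5639e-5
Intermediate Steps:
Z(V) = -2 (Z(V) = (-2 + V) - V = -2)
1/(-64147 + (Z(11)*(-13 - 45) + 87)) = 1/(-64147 + (-2*(-13 - 45) + 87)) = 1/(-64147 + (-2*(-58) + 87)) = 1/(-64147 + (116 + 87)) = 1/(-64147 + 203) = 1/(-63944) = -1/63944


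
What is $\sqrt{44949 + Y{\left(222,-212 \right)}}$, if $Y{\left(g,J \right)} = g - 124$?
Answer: $\sqrt{45047} \approx 212.24$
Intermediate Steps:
$Y{\left(g,J \right)} = -124 + g$
$\sqrt{44949 + Y{\left(222,-212 \right)}} = \sqrt{44949 + \left(-124 + 222\right)} = \sqrt{44949 + 98} = \sqrt{45047}$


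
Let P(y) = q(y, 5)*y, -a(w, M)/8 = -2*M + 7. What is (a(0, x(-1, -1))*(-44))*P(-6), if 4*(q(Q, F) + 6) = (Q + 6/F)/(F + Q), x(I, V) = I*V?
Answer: 50688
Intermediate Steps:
a(w, M) = -56 + 16*M (a(w, M) = -8*(-2*M + 7) = -8*(7 - 2*M) = -56 + 16*M)
q(Q, F) = -6 + (Q + 6/F)/(4*(F + Q)) (q(Q, F) = -6 + ((Q + 6/F)/(F + Q))/4 = -6 + (Q + 6/F)/(4*(F + Q)))
P(y) = y*(-594 - 115*y)/(20*(5 + y)) (P(y) = ((¼)*(6 - 24*5² - 23*5*y)/(5*(5 + y)))*y = ((¼)*(⅕)*(6 - 24*25 - 115*y)/(5 + y))*y = ((¼)*(⅕)*(6 - 600 - 115*y)/(5 + y))*y = ((¼)*(⅕)*(-594 - 115*y)/(5 + y))*y = ((-594 - 115*y)/(20*(5 + y)))*y = y*(-594 - 115*y)/(20*(5 + y)))
(a(0, x(-1, -1))*(-44))*P(-6) = ((-56 + 16*(-1*(-1)))*(-44))*(-1*(-6)*(594 + 115*(-6))/(100 + 20*(-6))) = ((-56 + 16*1)*(-44))*(-1*(-6)*(594 - 690)/(100 - 120)) = ((-56 + 16)*(-44))*(-1*(-6)*(-96)/(-20)) = (-40*(-44))*(-1*(-6)*(-1/20)*(-96)) = 1760*(144/5) = 50688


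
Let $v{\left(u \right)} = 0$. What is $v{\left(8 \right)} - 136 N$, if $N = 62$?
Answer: $-8432$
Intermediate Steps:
$v{\left(8 \right)} - 136 N = 0 - 8432 = -8432$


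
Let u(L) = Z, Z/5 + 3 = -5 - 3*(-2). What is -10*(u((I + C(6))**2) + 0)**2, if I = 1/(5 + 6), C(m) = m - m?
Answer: -1000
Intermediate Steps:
C(m) = 0
I = 1/11 ≈ 0.090909
Z = -10 (Z = -15 + 5*(-5 - 3*(-2)) = -15 + 5*(-5 - 1*(-6)) = -15 + 5*(-5 + 6) = -15 + 5*1 = -15 + 5 = -10)
u(L) = -10
-10*(u((I + C(6))**2) + 0)**2 = -10*(-10 + 0)**2 = -10*(-10)**2 = -10*100 = -1000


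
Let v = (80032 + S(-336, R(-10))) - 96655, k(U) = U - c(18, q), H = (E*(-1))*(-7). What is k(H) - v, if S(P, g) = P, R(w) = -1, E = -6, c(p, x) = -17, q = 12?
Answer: 16934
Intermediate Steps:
H = -42 (H = -6*(-1)*(-7) = 6*(-7) = -42)
k(U) = 17 + U (k(U) = U - 1*(-17) = U + 17 = 17 + U)
v = -16959 (v = (80032 - 336) - 96655 = 79696 - 96655 = -16959)
k(H) - v = (17 - 42) - 1*(-16959) = -25 + 16959 = 16934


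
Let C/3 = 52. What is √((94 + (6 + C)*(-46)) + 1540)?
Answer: I*√5818 ≈ 76.276*I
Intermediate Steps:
C = 156 (C = 3*52 = 156)
√((94 + (6 + C)*(-46)) + 1540) = √((94 + (6 + 156)*(-46)) + 1540) = √((94 + 162*(-46)) + 1540) = √((94 - 7452) + 1540) = √(-7358 + 1540) = √(-5818) = I*√5818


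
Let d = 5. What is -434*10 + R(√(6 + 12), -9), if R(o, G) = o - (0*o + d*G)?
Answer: -4295 + 3*√2 ≈ -4290.8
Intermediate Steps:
R(o, G) = o - 5*G (R(o, G) = o - (0*o + 5*G) = o - (0 + 5*G) = o - 5*G)
-434*10 + R(√(6 + 12), -9) = -434*10 + (√(6 + 12) - 5*(-9)) = -4340 + (√18 + 45) = -4340 + (3*√2 + 45) = -4340 + (45 + 3*√2) = -4295 + 3*√2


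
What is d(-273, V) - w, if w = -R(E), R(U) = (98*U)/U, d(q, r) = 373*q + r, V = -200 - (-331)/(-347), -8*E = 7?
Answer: -35370388/347 ≈ -1.0193e+5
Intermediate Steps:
E = -7/8 (E = -⅛*7 = -7/8 ≈ -0.87500)
V = -69731/347 (V = -200 - (-331)*(-1)/347 = -200 - 1*331/347 = -200 - 331/347 = -69731/347 ≈ -200.95)
d(q, r) = r + 373*q
R(U) = 98
w = -98 (w = -1*98 = -98)
d(-273, V) - w = (-69731/347 + 373*(-273)) - 1*(-98) = (-69731/347 - 101829) + 98 = -35404394/347 + 98 = -35370388/347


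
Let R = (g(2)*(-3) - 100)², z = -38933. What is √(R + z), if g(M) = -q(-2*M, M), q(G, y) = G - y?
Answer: I*√25009 ≈ 158.14*I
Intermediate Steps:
g(M) = 3*M (g(M) = -(-2*M - M) = -(-3)*M = 3*M)
R = 13924 (R = ((3*2)*(-3) - 100)² = (6*(-3) - 100)² = (-18 - 100)² = (-118)² = 13924)
√(R + z) = √(13924 - 38933) = √(-25009) = I*√25009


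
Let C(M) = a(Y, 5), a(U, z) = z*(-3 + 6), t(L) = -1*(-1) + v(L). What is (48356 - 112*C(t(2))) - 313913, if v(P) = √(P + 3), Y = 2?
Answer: -267237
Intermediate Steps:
v(P) = √(3 + P)
t(L) = 1 + √(3 + L) (t(L) = -1*(-1) + √(3 + L) = 1 + √(3 + L))
a(U, z) = 3*z (a(U, z) = z*3 = 3*z)
C(M) = 15 (C(M) = 3*5 = 15)
(48356 - 112*C(t(2))) - 313913 = (48356 - 112*15) - 313913 = (48356 - 1680) - 313913 = 46676 - 313913 = -267237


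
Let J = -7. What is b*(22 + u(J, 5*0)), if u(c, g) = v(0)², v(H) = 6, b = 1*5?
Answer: 290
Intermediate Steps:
b = 5
u(c, g) = 36 (u(c, g) = 6² = 36)
b*(22 + u(J, 5*0)) = 5*(22 + 36) = 5*58 = 290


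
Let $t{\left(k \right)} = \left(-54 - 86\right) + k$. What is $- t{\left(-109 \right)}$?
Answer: $249$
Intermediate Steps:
$t{\left(k \right)} = -140 + k$
$- t{\left(-109 \right)} = - (-140 - 109) = \left(-1\right) \left(-249\right) = 249$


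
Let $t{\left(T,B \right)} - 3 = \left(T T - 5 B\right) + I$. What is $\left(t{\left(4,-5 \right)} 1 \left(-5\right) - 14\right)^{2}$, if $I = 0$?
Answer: $54756$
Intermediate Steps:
$t{\left(T,B \right)} = 3 + T^{2} - 5 B$ ($t{\left(T,B \right)} = 3 + \left(\left(T T - 5 B\right) + 0\right) = 3 + \left(\left(T^{2} - 5 B\right) + 0\right) = 3 - \left(- T^{2} + 5 B\right) = 3 + T^{2} - 5 B$)
$\left(t{\left(4,-5 \right)} 1 \left(-5\right) - 14\right)^{2} = \left(\left(3 + 4^{2} - -25\right) 1 \left(-5\right) - 14\right)^{2} = \left(\left(3 + 16 + 25\right) 1 \left(-5\right) - 14\right)^{2} = \left(44 \cdot 1 \left(-5\right) - 14\right)^{2} = \left(44 \left(-5\right) - 14\right)^{2} = \left(-220 - 14\right)^{2} = \left(-234\right)^{2} = 54756$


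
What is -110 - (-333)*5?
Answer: 1555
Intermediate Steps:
-110 - (-333)*5 = -110 - 111*(-15) = -110 + 1665 = 1555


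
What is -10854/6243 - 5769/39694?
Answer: -155618181/82603214 ≈ -1.8839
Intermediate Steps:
-10854/6243 - 5769/39694 = -10854*1/6243 - 5769*1/39694 = -3618/2081 - 5769/39694 = -155618181/82603214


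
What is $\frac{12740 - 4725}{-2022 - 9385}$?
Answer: $- \frac{8015}{11407} \approx -0.70264$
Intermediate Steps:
$\frac{12740 - 4725}{-2022 - 9385} = \frac{12740 + \left(-5981 + 1256\right)}{-11407} = \left(12740 - 4725\right) \left(- \frac{1}{11407}\right) = 8015 \left(- \frac{1}{11407}\right) = - \frac{8015}{11407}$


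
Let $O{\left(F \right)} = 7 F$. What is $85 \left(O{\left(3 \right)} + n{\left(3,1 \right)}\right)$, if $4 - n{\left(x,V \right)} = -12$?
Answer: $3145$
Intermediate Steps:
$n{\left(x,V \right)} = 16$ ($n{\left(x,V \right)} = 4 - -12 = 4 + 12 = 16$)
$85 \left(O{\left(3 \right)} + n{\left(3,1 \right)}\right) = 85 \left(7 \cdot 3 + 16\right) = 85 \left(21 + 16\right) = 85 \cdot 37 = 3145$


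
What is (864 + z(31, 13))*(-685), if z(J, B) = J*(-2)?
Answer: -549370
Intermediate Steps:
z(J, B) = -2*J
(864 + z(31, 13))*(-685) = (864 - 2*31)*(-685) = (864 - 62)*(-685) = 802*(-685) = -549370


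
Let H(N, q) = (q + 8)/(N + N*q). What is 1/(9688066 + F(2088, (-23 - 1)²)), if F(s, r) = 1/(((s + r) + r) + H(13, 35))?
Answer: 1516363/14690624824426 ≈ 1.0322e-7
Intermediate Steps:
H(N, q) = (8 + q)/(N + N*q)
F(s, r) = 1/(43/468 + s + 2*r) (F(s, r) = 1/(((s + r) + r) + (8 + 35)/(13*(1 + 35))) = 1/(((r + s) + r) + (1/13)*43/36) = 1/((s + 2*r) + (1/13)*(1/36)*43) = 1/((s + 2*r) + 43/468) = 1/(43/468 + s + 2*r))
1/(9688066 + F(2088, (-23 - 1)²)) = 1/(9688066 + 468/(43 + 468*2088 + 936*(-23 - 1)²)) = 1/(9688066 + 468/(43 + 977184 + 936*(-24)²)) = 1/(9688066 + 468/(43 + 977184 + 936*576)) = 1/(9688066 + 468/(43 + 977184 + 539136)) = 1/(9688066 + 468/1516363) = 1/(14690624824426/1516363) = 1516363/14690624824426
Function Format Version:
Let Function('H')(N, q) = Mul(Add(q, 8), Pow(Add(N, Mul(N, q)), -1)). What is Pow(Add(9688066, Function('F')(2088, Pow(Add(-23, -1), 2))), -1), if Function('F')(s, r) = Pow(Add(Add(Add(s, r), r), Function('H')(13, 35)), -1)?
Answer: Rational(1516363, 14690624824426) ≈ 1.0322e-7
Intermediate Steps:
Function('H')(N, q) = Mul(Pow(Add(N, Mul(N, q)), -1), Add(8, q)) (Function('H')(N, q) = Mul(Add(8, q), Pow(Add(N, Mul(N, q)), -1)) = Mul(Pow(Add(N, Mul(N, q)), -1), Add(8, q)))
Function('F')(s, r) = Pow(Add(Rational(43, 468), s, Mul(2, r)), -1) (Function('F')(s, r) = Pow(Add(Add(Add(s, r), r), Mul(Pow(13, -1), Pow(Add(1, 35), -1), Add(8, 35))), -1) = Pow(Add(Add(Add(r, s), r), Mul(Rational(1, 13), Pow(36, -1), 43)), -1) = Pow(Add(Add(s, Mul(2, r)), Mul(Rational(1, 13), Rational(1, 36), 43)), -1) = Pow(Add(Add(s, Mul(2, r)), Rational(43, 468)), -1) = Pow(Add(Rational(43, 468), s, Mul(2, r)), -1))
Pow(Add(9688066, Function('F')(2088, Pow(Add(-23, -1), 2))), -1) = Pow(Add(9688066, Mul(468, Pow(Add(43, Mul(468, 2088), Mul(936, Pow(Add(-23, -1), 2))), -1))), -1) = Pow(Add(9688066, Mul(468, Pow(Add(43, 977184, Mul(936, Pow(-24, 2))), -1))), -1) = Pow(Add(9688066, Mul(468, Pow(Add(43, 977184, Mul(936, 576)), -1))), -1) = Pow(Add(9688066, Mul(468, Pow(Add(43, 977184, 539136), -1))), -1) = Pow(Add(9688066, Mul(468, Pow(1516363, -1))), -1) = Pow(Add(9688066, Mul(468, Rational(1, 1516363))), -1) = Pow(Add(9688066, Rational(468, 1516363)), -1) = Pow(Rational(14690624824426, 1516363), -1) = Rational(1516363, 14690624824426)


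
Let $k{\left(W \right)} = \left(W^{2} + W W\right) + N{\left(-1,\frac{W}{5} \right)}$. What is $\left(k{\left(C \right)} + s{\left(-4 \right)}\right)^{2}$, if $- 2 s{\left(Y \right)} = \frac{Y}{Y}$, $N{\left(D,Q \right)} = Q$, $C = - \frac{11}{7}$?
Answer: $\frac{4084441}{240100} \approx 17.011$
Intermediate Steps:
$C = - \frac{11}{7}$ ($C = \left(-11\right) \frac{1}{7} = - \frac{11}{7} \approx -1.5714$)
$s{\left(Y \right)} = - \frac{1}{2}$ ($s{\left(Y \right)} = - \frac{Y \frac{1}{Y}}{2} = \left(- \frac{1}{2}\right) 1 = - \frac{1}{2}$)
$k{\left(W \right)} = 2 W^{2} + \frac{W}{5}$ ($k{\left(W \right)} = \left(W^{2} + W W\right) + \frac{W}{5} = \left(W^{2} + W^{2}\right) + W \frac{1}{5} = 2 W^{2} + \frac{W}{5}$)
$\left(k{\left(C \right)} + s{\left(-4 \right)}\right)^{2} = \left(\frac{1}{5} \left(- \frac{11}{7}\right) \left(1 + 10 \left(- \frac{11}{7}\right)\right) - \frac{1}{2}\right)^{2} = \left(\frac{1}{5} \left(- \frac{11}{7}\right) \left(1 - \frac{110}{7}\right) - \frac{1}{2}\right)^{2} = \left(\frac{1}{5} \left(- \frac{11}{7}\right) \left(- \frac{103}{7}\right) - \frac{1}{2}\right)^{2} = \left(\frac{1133}{245} - \frac{1}{2}\right)^{2} = \left(\frac{2021}{490}\right)^{2} = \frac{4084441}{240100}$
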